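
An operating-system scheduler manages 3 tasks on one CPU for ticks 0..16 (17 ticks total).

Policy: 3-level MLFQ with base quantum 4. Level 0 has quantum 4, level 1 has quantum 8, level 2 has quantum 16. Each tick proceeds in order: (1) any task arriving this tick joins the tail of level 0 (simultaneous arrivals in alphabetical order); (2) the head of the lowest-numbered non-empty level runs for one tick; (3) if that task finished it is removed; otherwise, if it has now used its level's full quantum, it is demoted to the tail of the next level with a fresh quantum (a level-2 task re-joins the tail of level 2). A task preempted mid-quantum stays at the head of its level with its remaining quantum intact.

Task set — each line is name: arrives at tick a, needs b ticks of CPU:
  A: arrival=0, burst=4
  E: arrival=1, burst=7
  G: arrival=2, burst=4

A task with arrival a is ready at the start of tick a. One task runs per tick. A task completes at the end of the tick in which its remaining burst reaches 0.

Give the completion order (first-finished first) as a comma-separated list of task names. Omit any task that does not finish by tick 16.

completion order = A, G, E

t=0: L0/L1/L2 = A/-/- → run A
t=1: L0/L1/L2 = AE/-/- → run A
t=2: L0/L1/L2 = AEG/-/- → run A
t=3: L0/L1/L2 = AEG/-/- → run A
t=4: L0/L1/L2 = EG/-/- → run E
t=5: L0/L1/L2 = EG/-/- → run E
t=6: L0/L1/L2 = EG/-/- → run E
t=7: L0/L1/L2 = EG/-/- → run E
t=8: L0/L1/L2 = G/E/- → run G
t=9: L0/L1/L2 = G/E/- → run G
t=10: L0/L1/L2 = G/E/- → run G
t=11: L0/L1/L2 = G/E/- → run G
t=12: L0/L1/L2 = -/E/- → run E
t=13: L0/L1/L2 = -/E/- → run E
t=14: L0/L1/L2 = -/E/- → run E
t=15: (idle)
t=16: (idle)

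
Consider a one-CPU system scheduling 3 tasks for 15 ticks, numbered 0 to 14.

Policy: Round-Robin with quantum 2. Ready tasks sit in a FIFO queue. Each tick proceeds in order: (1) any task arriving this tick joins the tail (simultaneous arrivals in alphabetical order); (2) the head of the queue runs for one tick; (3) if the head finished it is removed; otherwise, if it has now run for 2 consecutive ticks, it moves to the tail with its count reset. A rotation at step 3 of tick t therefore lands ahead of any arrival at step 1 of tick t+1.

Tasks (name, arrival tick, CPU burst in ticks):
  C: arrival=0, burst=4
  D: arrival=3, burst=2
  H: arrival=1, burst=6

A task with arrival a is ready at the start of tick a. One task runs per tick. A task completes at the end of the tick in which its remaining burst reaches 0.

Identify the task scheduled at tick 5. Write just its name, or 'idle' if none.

t=0: queue=[C] q_used=0 → run C
t=1: queue=[C,H] q_used=1 → run C
t=2: queue=[H,C] q_used=0 → run H
t=3: queue=[H,C,D] q_used=1 → run H
t=4: queue=[C,D,H] q_used=0 → run C
t=5: queue=[C,D,H] q_used=1 → run C
t=6: queue=[D,H] q_used=0 → run D
t=7: queue=[D,H] q_used=1 → run D
t=8: queue=[H] q_used=0 → run H
t=9: queue=[H] q_used=1 → run H
t=10: queue=[H] q_used=0 → run H
t=11: queue=[H] q_used=1 → run H
t=12: (idle)
t=13: (idle)
t=14: (idle)

running at tick 5 = C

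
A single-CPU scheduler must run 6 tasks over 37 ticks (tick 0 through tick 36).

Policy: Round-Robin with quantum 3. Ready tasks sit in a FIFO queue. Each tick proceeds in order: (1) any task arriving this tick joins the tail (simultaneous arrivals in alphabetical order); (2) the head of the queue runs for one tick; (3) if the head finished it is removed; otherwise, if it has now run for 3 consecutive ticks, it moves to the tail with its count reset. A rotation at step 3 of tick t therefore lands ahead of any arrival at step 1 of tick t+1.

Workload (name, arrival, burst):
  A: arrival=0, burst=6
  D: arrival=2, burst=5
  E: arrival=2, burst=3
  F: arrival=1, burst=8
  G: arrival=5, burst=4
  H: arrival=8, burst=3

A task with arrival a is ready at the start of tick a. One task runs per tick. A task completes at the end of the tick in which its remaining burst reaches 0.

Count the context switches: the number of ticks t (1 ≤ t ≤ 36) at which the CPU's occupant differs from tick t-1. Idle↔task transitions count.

context switches = 11

t=0: queue=[A] q_used=0 → run A
t=1: queue=[A,F] q_used=1 → run A
t=2: queue=[A,F,D,E] q_used=2 → run A
t=3: queue=[F,D,E,A] q_used=0 → run F
t=4: queue=[F,D,E,A] q_used=1 → run F
t=5: queue=[F,D,E,A,G] q_used=2 → run F
t=6: queue=[D,E,A,G,F] q_used=0 → run D
t=7: queue=[D,E,A,G,F] q_used=1 → run D
t=8: queue=[D,E,A,G,F,H] q_used=2 → run D
t=9: queue=[E,A,G,F,H,D] q_used=0 → run E
t=10: queue=[E,A,G,F,H,D] q_used=1 → run E
t=11: queue=[E,A,G,F,H,D] q_used=2 → run E
t=12: queue=[A,G,F,H,D] q_used=0 → run A
t=13: queue=[A,G,F,H,D] q_used=1 → run A
t=14: queue=[A,G,F,H,D] q_used=2 → run A
t=15: queue=[G,F,H,D] q_used=0 → run G
t=16: queue=[G,F,H,D] q_used=1 → run G
t=17: queue=[G,F,H,D] q_used=2 → run G
t=18: queue=[F,H,D,G] q_used=0 → run F
t=19: queue=[F,H,D,G] q_used=1 → run F
t=20: queue=[F,H,D,G] q_used=2 → run F
t=21: queue=[H,D,G,F] q_used=0 → run H
t=22: queue=[H,D,G,F] q_used=1 → run H
t=23: queue=[H,D,G,F] q_used=2 → run H
t=24: queue=[D,G,F] q_used=0 → run D
t=25: queue=[D,G,F] q_used=1 → run D
t=26: queue=[G,F] q_used=0 → run G
t=27: queue=[F] q_used=0 → run F
t=28: queue=[F] q_used=1 → run F
t=29: (idle)
t=30: (idle)
t=31: (idle)
t=32: (idle)
t=33: (idle)
t=34: (idle)
t=35: (idle)
t=36: (idle)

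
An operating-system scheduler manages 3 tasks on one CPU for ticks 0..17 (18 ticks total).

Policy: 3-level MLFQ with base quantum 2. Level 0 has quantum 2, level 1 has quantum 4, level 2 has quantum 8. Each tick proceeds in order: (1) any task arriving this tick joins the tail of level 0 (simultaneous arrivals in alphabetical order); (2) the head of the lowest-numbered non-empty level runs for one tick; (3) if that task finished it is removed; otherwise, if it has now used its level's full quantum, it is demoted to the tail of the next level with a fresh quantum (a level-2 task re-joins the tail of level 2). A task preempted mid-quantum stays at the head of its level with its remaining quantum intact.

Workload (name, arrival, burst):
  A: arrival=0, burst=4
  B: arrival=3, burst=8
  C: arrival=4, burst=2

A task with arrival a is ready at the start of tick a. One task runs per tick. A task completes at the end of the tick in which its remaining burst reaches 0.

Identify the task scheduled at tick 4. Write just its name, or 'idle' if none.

t=0: L0/L1/L2 = A/-/- → run A
t=1: L0/L1/L2 = A/-/- → run A
t=2: L0/L1/L2 = -/A/- → run A
t=3: L0/L1/L2 = B/A/- → run B
t=4: L0/L1/L2 = BC/A/- → run B
t=5: L0/L1/L2 = C/AB/- → run C
t=6: L0/L1/L2 = C/AB/- → run C
t=7: L0/L1/L2 = -/AB/- → run A
t=8: L0/L1/L2 = -/B/- → run B
t=9: L0/L1/L2 = -/B/- → run B
t=10: L0/L1/L2 = -/B/- → run B
t=11: L0/L1/L2 = -/B/- → run B
t=12: L0/L1/L2 = -/-/B → run B
t=13: L0/L1/L2 = -/-/B → run B
t=14: (idle)
t=15: (idle)
t=16: (idle)
t=17: (idle)

running at tick 4 = B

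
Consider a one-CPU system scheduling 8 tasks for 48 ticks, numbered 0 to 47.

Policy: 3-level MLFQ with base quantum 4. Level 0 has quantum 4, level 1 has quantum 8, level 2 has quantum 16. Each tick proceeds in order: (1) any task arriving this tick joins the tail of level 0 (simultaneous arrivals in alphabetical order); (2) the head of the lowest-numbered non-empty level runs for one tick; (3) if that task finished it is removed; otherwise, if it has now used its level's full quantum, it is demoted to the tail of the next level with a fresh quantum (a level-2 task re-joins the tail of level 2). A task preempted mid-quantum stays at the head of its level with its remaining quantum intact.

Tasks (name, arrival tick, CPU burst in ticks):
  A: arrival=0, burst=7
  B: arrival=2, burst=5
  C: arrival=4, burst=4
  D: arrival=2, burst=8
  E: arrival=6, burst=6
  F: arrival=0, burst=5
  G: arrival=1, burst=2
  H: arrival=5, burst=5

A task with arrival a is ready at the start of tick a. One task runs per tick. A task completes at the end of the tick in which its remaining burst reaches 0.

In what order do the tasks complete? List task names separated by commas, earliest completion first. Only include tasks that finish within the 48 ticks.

completion order = G, C, A, F, B, D, H, E

t=0: L0/L1/L2 = AF/-/- → run A
t=1: L0/L1/L2 = AFG/-/- → run A
t=2: L0/L1/L2 = AFGBD/-/- → run A
t=3: L0/L1/L2 = AFGBD/-/- → run A
t=4: L0/L1/L2 = FGBDC/A/- → run F
t=5: L0/L1/L2 = FGBDCH/A/- → run F
t=6: L0/L1/L2 = FGBDCHE/A/- → run F
t=7: L0/L1/L2 = FGBDCHE/A/- → run F
t=8: L0/L1/L2 = GBDCHE/AF/- → run G
t=9: L0/L1/L2 = GBDCHE/AF/- → run G
t=10: L0/L1/L2 = BDCHE/AF/- → run B
t=11: L0/L1/L2 = BDCHE/AF/- → run B
t=12: L0/L1/L2 = BDCHE/AF/- → run B
t=13: L0/L1/L2 = BDCHE/AF/- → run B
t=14: L0/L1/L2 = DCHE/AFB/- → run D
t=15: L0/L1/L2 = DCHE/AFB/- → run D
t=16: L0/L1/L2 = DCHE/AFB/- → run D
t=17: L0/L1/L2 = DCHE/AFB/- → run D
t=18: L0/L1/L2 = CHE/AFBD/- → run C
t=19: L0/L1/L2 = CHE/AFBD/- → run C
t=20: L0/L1/L2 = CHE/AFBD/- → run C
t=21: L0/L1/L2 = CHE/AFBD/- → run C
t=22: L0/L1/L2 = HE/AFBD/- → run H
t=23: L0/L1/L2 = HE/AFBD/- → run H
t=24: L0/L1/L2 = HE/AFBD/- → run H
t=25: L0/L1/L2 = HE/AFBD/- → run H
t=26: L0/L1/L2 = E/AFBDH/- → run E
t=27: L0/L1/L2 = E/AFBDH/- → run E
t=28: L0/L1/L2 = E/AFBDH/- → run E
t=29: L0/L1/L2 = E/AFBDH/- → run E
t=30: L0/L1/L2 = -/AFBDHE/- → run A
t=31: L0/L1/L2 = -/AFBDHE/- → run A
t=32: L0/L1/L2 = -/AFBDHE/- → run A
t=33: L0/L1/L2 = -/FBDHE/- → run F
t=34: L0/L1/L2 = -/BDHE/- → run B
t=35: L0/L1/L2 = -/DHE/- → run D
t=36: L0/L1/L2 = -/DHE/- → run D
t=37: L0/L1/L2 = -/DHE/- → run D
t=38: L0/L1/L2 = -/DHE/- → run D
t=39: L0/L1/L2 = -/HE/- → run H
t=40: L0/L1/L2 = -/E/- → run E
t=41: L0/L1/L2 = -/E/- → run E
t=42: (idle)
t=43: (idle)
t=44: (idle)
t=45: (idle)
t=46: (idle)
t=47: (idle)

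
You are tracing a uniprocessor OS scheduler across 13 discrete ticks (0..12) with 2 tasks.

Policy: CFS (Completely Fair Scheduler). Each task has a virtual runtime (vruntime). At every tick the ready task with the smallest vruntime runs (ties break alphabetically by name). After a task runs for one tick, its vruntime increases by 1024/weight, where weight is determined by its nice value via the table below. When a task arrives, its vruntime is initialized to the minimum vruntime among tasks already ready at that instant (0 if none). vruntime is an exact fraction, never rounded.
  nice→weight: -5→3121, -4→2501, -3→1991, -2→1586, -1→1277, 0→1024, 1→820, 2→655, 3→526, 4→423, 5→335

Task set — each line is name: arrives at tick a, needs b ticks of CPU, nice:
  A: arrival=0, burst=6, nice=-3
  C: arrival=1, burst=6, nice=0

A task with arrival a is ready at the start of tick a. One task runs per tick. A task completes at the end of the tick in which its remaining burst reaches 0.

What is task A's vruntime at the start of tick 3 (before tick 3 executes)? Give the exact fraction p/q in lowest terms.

vruntime(A, start of tick 3) = 2048/1991

t=0: vr[A=0] → run A
t=1: vr[A=1024/1991 C=1024/1991] → run A
t=2: vr[A=2048/1991 C=1024/1991] → run C
t=3: vr[A=2048/1991 C=3015/1991] → run A
t=4: vr[A=3072/1991 C=3015/1991] → run C
t=5: vr[A=3072/1991 C=5006/1991] → run A
t=6: vr[A=4096/1991 C=5006/1991] → run A
t=7: vr[A=5120/1991 C=5006/1991] → run C
t=8: vr[A=5120/1991 C=6997/1991] → run A
t=9: vr[C=6997/1991] → run C
t=10: vr[C=8988/1991] → run C
t=11: vr[C=10979/1991] → run C
t=12: (idle)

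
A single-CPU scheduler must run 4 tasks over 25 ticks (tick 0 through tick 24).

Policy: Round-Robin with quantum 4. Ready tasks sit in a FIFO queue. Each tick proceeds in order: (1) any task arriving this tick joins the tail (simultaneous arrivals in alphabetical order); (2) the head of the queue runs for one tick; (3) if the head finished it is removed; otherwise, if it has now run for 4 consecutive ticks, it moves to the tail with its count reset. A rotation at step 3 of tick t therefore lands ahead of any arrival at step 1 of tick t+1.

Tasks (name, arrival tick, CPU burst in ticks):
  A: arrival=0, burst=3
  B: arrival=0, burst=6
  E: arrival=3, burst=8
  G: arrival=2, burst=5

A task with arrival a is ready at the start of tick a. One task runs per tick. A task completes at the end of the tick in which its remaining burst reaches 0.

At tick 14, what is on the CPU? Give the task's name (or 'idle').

t=0: queue=[A,B] q_used=0 → run A
t=1: queue=[A,B] q_used=1 → run A
t=2: queue=[A,B,G] q_used=2 → run A
t=3: queue=[B,G,E] q_used=0 → run B
t=4: queue=[B,G,E] q_used=1 → run B
t=5: queue=[B,G,E] q_used=2 → run B
t=6: queue=[B,G,E] q_used=3 → run B
t=7: queue=[G,E,B] q_used=0 → run G
t=8: queue=[G,E,B] q_used=1 → run G
t=9: queue=[G,E,B] q_used=2 → run G
t=10: queue=[G,E,B] q_used=3 → run G
t=11: queue=[E,B,G] q_used=0 → run E
t=12: queue=[E,B,G] q_used=1 → run E
t=13: queue=[E,B,G] q_used=2 → run E
t=14: queue=[E,B,G] q_used=3 → run E
t=15: queue=[B,G,E] q_used=0 → run B
t=16: queue=[B,G,E] q_used=1 → run B
t=17: queue=[G,E] q_used=0 → run G
t=18: queue=[E] q_used=0 → run E
t=19: queue=[E] q_used=1 → run E
t=20: queue=[E] q_used=2 → run E
t=21: queue=[E] q_used=3 → run E
t=22: (idle)
t=23: (idle)
t=24: (idle)

running at tick 14 = E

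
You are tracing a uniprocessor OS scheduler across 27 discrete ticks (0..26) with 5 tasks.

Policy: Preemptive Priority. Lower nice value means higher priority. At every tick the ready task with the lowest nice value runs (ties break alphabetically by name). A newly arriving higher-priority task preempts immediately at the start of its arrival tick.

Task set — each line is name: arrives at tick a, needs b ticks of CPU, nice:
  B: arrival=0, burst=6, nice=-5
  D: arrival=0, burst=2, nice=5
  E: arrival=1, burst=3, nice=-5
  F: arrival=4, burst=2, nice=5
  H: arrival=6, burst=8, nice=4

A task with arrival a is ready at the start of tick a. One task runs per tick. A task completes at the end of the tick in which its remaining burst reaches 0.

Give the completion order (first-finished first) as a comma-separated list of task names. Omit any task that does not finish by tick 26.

t=0: ready={B,D} → run B
t=1: ready={B,D,E} → run B
t=2: ready={B,D,E} → run B
t=3: ready={B,D,E} → run B
t=4: ready={B,D,E,F} → run B
t=5: ready={B,D,E,F} → run B
t=6: ready={D,E,F,H} → run E
t=7: ready={D,E,F,H} → run E
t=8: ready={D,E,F,H} → run E
t=9: ready={D,F,H} → run H
t=10: ready={D,F,H} → run H
t=11: ready={D,F,H} → run H
t=12: ready={D,F,H} → run H
t=13: ready={D,F,H} → run H
t=14: ready={D,F,H} → run H
t=15: ready={D,F,H} → run H
t=16: ready={D,F,H} → run H
t=17: ready={D,F} → run D
t=18: ready={D,F} → run D
t=19: ready={F} → run F
t=20: ready={F} → run F
t=21: (idle)
t=22: (idle)
t=23: (idle)
t=24: (idle)
t=25: (idle)
t=26: (idle)

completion order = B, E, H, D, F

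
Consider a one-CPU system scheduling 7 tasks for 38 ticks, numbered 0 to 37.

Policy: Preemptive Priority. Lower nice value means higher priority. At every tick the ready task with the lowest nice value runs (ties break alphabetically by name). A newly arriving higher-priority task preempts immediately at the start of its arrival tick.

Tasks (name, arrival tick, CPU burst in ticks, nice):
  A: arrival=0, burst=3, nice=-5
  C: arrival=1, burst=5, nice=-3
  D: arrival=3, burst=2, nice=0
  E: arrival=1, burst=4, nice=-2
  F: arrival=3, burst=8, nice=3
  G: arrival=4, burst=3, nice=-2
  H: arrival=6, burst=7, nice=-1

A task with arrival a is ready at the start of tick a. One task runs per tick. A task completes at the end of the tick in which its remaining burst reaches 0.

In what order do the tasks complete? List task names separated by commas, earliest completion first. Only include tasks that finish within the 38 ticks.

t=0: ready={A} → run A
t=1: ready={A,C,E} → run A
t=2: ready={A,C,E} → run A
t=3: ready={C,D,E,F} → run C
t=4: ready={C,D,E,F,G} → run C
t=5: ready={C,D,E,F,G} → run C
t=6: ready={C,D,E,F,G,H} → run C
t=7: ready={C,D,E,F,G,H} → run C
t=8: ready={D,E,F,G,H} → run E
t=9: ready={D,E,F,G,H} → run E
t=10: ready={D,E,F,G,H} → run E
t=11: ready={D,E,F,G,H} → run E
t=12: ready={D,F,G,H} → run G
t=13: ready={D,F,G,H} → run G
t=14: ready={D,F,G,H} → run G
t=15: ready={D,F,H} → run H
t=16: ready={D,F,H} → run H
t=17: ready={D,F,H} → run H
t=18: ready={D,F,H} → run H
t=19: ready={D,F,H} → run H
t=20: ready={D,F,H} → run H
t=21: ready={D,F,H} → run H
t=22: ready={D,F} → run D
t=23: ready={D,F} → run D
t=24: ready={F} → run F
t=25: ready={F} → run F
t=26: ready={F} → run F
t=27: ready={F} → run F
t=28: ready={F} → run F
t=29: ready={F} → run F
t=30: ready={F} → run F
t=31: ready={F} → run F
t=32: (idle)
t=33: (idle)
t=34: (idle)
t=35: (idle)
t=36: (idle)
t=37: (idle)

completion order = A, C, E, G, H, D, F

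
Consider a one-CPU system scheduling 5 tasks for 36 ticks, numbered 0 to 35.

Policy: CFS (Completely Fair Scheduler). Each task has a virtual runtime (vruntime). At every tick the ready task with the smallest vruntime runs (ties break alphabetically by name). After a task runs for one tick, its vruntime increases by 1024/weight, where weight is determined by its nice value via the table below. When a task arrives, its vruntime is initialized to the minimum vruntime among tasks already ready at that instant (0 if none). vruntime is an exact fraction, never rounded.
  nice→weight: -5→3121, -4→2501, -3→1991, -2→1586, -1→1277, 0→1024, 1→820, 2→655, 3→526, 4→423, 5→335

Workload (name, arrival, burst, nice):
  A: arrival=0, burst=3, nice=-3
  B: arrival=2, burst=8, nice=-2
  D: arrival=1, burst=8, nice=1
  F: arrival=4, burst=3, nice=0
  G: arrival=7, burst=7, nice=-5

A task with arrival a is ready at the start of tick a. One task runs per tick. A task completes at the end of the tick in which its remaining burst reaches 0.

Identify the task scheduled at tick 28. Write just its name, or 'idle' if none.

running at tick 28 = D

t=0: vr[A=0] → run A
t=1: vr[A=1024/1991 D=1024/1991] → run A
t=2: vr[A=2048/1991 B=1024/1991 D=1024/1991] → run B
t=3: vr[A=2048/1991 B=1831424/1578863 D=1024/1991] → run D
t=4: vr[A=2048/1991 B=1831424/1578863 D=719616/408155 F=2048/1991] → run A
t=5: vr[B=1831424/1578863 D=719616/408155 F=2048/1991] → run F
t=6: vr[B=1831424/1578863 D=719616/408155 F=4039/1991] → run B
t=7: vr[B=2850816/1578863 D=719616/408155 F=4039/1991 G=719616/408155] → run D
t=8: vr[B=2850816/1578863 D=1229312/408155 F=4039/1991 G=719616/408155] → run G
t=9: vr[B=2850816/1578863 D=1229312/408155 F=4039/1991 G=2663872256/1273851755] → run B
t=10: vr[B=3870208/1578863 D=1229312/408155 F=4039/1991 G=2663872256/1273851755] → run F
t=11: vr[B=3870208/1578863 D=1229312/408155 F=6030/1991 G=2663872256/1273851755] → run G
t=12: vr[B=3870208/1578863 D=1229312/408155 F=6030/1991 G=3081822976/1273851755] → run G
t=13: vr[B=3870208/1578863 D=1229312/408155 F=6030/1991 G=3499773696/1273851755] → run B
t=14: vr[B=4889600/1578863 D=1229312/408155 F=6030/1991 G=3499773696/1273851755] → run G
t=15: vr[B=4889600/1578863 D=1229312/408155 F=6030/1991 G=3917724416/1273851755] → run D
t=16: vr[B=4889600/1578863 D=1739008/408155 F=6030/1991 G=3917724416/1273851755] → run F
t=17: vr[B=4889600/1578863 D=1739008/408155 G=3917724416/1273851755] → run G
t=18: vr[B=4889600/1578863 D=1739008/408155 G=4335675136/1273851755] → run B
t=19: vr[B=5908992/1578863 D=1739008/408155 G=4335675136/1273851755] → run G
t=20: vr[B=5908992/1578863 D=1739008/408155 G=4753625856/1273851755] → run G
t=21: vr[B=5908992/1578863 D=1739008/408155] → run B
t=22: vr[B=6928384/1578863 D=1739008/408155] → run D
t=23: vr[B=6928384/1578863 D=2248704/408155] → run B
t=24: vr[B=7947776/1578863 D=2248704/408155] → run B
t=25: vr[D=2248704/408155] → run D
t=26: vr[D=551680/81631] → run D
t=27: vr[D=3268096/408155] → run D
t=28: vr[D=3777792/408155] → run D
t=29: (idle)
t=30: (idle)
t=31: (idle)
t=32: (idle)
t=33: (idle)
t=34: (idle)
t=35: (idle)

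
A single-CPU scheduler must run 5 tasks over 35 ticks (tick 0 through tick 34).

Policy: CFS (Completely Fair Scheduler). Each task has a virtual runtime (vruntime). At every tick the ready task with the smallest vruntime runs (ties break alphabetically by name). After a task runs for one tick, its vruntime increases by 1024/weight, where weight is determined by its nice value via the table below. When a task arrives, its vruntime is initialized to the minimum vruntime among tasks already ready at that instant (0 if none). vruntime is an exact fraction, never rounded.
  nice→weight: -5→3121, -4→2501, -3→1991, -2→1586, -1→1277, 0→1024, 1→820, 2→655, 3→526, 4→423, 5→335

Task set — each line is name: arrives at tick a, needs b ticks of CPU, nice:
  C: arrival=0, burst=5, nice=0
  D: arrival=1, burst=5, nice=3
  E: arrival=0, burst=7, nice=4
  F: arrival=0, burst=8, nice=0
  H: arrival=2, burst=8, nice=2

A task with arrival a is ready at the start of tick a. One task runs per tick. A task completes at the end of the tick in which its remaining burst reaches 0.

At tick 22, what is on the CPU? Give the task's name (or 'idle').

t=0: vr[C=0 E=0 F=0] → run C
t=1: vr[C=1 D=0 E=0 F=0] → run D
t=2: vr[C=1 D=512/263 E=0 F=0 H=0] → run E
t=3: vr[C=1 D=512/263 E=1024/423 F=0 H=0] → run F
t=4: vr[C=1 D=512/263 E=1024/423 F=1 H=0] → run H
t=5: vr[C=1 D=512/263 E=1024/423 F=1 H=1024/655] → run C
t=6: vr[C=2 D=512/263 E=1024/423 F=1 H=1024/655] → run F
t=7: vr[C=2 D=512/263 E=1024/423 F=2 H=1024/655] → run H
t=8: vr[C=2 D=512/263 E=1024/423 F=2 H=2048/655] → run D
t=9: vr[C=2 D=1024/263 E=1024/423 F=2 H=2048/655] → run C
t=10: vr[C=3 D=1024/263 E=1024/423 F=2 H=2048/655] → run F
t=11: vr[C=3 D=1024/263 E=1024/423 F=3 H=2048/655] → run E
t=12: vr[C=3 D=1024/263 E=2048/423 F=3 H=2048/655] → run C
t=13: vr[C=4 D=1024/263 E=2048/423 F=3 H=2048/655] → run F
t=14: vr[C=4 D=1024/263 E=2048/423 F=4 H=2048/655] → run H
t=15: vr[C=4 D=1024/263 E=2048/423 F=4 H=3072/655] → run D
t=16: vr[C=4 D=1536/263 E=2048/423 F=4 H=3072/655] → run C
t=17: vr[D=1536/263 E=2048/423 F=4 H=3072/655] → run F
t=18: vr[D=1536/263 E=2048/423 F=5 H=3072/655] → run H
t=19: vr[D=1536/263 E=2048/423 F=5 H=4096/655] → run E
t=20: vr[D=1536/263 E=1024/141 F=5 H=4096/655] → run F
t=21: vr[D=1536/263 E=1024/141 F=6 H=4096/655] → run D
t=22: vr[D=2048/263 E=1024/141 F=6 H=4096/655] → run F
t=23: vr[D=2048/263 E=1024/141 F=7 H=4096/655] → run H
t=24: vr[D=2048/263 E=1024/141 F=7 H=1024/131] → run F
t=25: vr[D=2048/263 E=1024/141 H=1024/131] → run E
t=26: vr[D=2048/263 E=4096/423 H=1024/131] → run D
t=27: vr[E=4096/423 H=1024/131] → run H
t=28: vr[E=4096/423 H=6144/655] → run H
t=29: vr[E=4096/423 H=7168/655] → run E
t=30: vr[E=5120/423 H=7168/655] → run H
t=31: vr[E=5120/423] → run E
t=32: vr[E=2048/141] → run E
t=33: (idle)
t=34: (idle)

running at tick 22 = F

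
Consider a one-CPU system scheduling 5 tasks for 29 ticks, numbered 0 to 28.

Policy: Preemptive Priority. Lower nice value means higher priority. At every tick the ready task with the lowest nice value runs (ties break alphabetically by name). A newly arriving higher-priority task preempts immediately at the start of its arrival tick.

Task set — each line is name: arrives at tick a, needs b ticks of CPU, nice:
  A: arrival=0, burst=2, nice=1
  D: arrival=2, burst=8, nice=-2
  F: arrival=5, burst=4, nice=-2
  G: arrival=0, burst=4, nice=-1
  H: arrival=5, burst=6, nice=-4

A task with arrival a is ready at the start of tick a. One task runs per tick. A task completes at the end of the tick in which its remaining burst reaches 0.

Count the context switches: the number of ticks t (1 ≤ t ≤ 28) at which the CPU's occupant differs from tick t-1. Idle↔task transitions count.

context switches = 7

t=0: ready={A,G} → run G
t=1: ready={A,G} → run G
t=2: ready={A,D,G} → run D
t=3: ready={A,D,G} → run D
t=4: ready={A,D,G} → run D
t=5: ready={A,D,F,G,H} → run H
t=6: ready={A,D,F,G,H} → run H
t=7: ready={A,D,F,G,H} → run H
t=8: ready={A,D,F,G,H} → run H
t=9: ready={A,D,F,G,H} → run H
t=10: ready={A,D,F,G,H} → run H
t=11: ready={A,D,F,G} → run D
t=12: ready={A,D,F,G} → run D
t=13: ready={A,D,F,G} → run D
t=14: ready={A,D,F,G} → run D
t=15: ready={A,D,F,G} → run D
t=16: ready={A,F,G} → run F
t=17: ready={A,F,G} → run F
t=18: ready={A,F,G} → run F
t=19: ready={A,F,G} → run F
t=20: ready={A,G} → run G
t=21: ready={A,G} → run G
t=22: ready={A} → run A
t=23: ready={A} → run A
t=24: (idle)
t=25: (idle)
t=26: (idle)
t=27: (idle)
t=28: (idle)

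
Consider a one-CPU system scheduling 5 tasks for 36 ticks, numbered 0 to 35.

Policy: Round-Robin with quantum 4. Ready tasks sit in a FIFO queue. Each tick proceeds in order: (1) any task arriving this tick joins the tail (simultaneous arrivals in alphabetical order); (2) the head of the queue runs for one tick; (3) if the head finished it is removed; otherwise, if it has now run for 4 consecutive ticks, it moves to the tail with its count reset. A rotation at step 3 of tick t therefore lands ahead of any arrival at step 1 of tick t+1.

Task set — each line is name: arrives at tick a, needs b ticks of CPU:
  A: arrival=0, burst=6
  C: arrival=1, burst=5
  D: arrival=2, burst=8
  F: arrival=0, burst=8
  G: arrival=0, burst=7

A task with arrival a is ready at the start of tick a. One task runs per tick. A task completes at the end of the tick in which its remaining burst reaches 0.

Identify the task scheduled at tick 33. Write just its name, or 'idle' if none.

running at tick 33 = D

t=0: queue=[A,F,G] q_used=0 → run A
t=1: queue=[A,F,G,C] q_used=1 → run A
t=2: queue=[A,F,G,C,D] q_used=2 → run A
t=3: queue=[A,F,G,C,D] q_used=3 → run A
t=4: queue=[F,G,C,D,A] q_used=0 → run F
t=5: queue=[F,G,C,D,A] q_used=1 → run F
t=6: queue=[F,G,C,D,A] q_used=2 → run F
t=7: queue=[F,G,C,D,A] q_used=3 → run F
t=8: queue=[G,C,D,A,F] q_used=0 → run G
t=9: queue=[G,C,D,A,F] q_used=1 → run G
t=10: queue=[G,C,D,A,F] q_used=2 → run G
t=11: queue=[G,C,D,A,F] q_used=3 → run G
t=12: queue=[C,D,A,F,G] q_used=0 → run C
t=13: queue=[C,D,A,F,G] q_used=1 → run C
t=14: queue=[C,D,A,F,G] q_used=2 → run C
t=15: queue=[C,D,A,F,G] q_used=3 → run C
t=16: queue=[D,A,F,G,C] q_used=0 → run D
t=17: queue=[D,A,F,G,C] q_used=1 → run D
t=18: queue=[D,A,F,G,C] q_used=2 → run D
t=19: queue=[D,A,F,G,C] q_used=3 → run D
t=20: queue=[A,F,G,C,D] q_used=0 → run A
t=21: queue=[A,F,G,C,D] q_used=1 → run A
t=22: queue=[F,G,C,D] q_used=0 → run F
t=23: queue=[F,G,C,D] q_used=1 → run F
t=24: queue=[F,G,C,D] q_used=2 → run F
t=25: queue=[F,G,C,D] q_used=3 → run F
t=26: queue=[G,C,D] q_used=0 → run G
t=27: queue=[G,C,D] q_used=1 → run G
t=28: queue=[G,C,D] q_used=2 → run G
t=29: queue=[C,D] q_used=0 → run C
t=30: queue=[D] q_used=0 → run D
t=31: queue=[D] q_used=1 → run D
t=32: queue=[D] q_used=2 → run D
t=33: queue=[D] q_used=3 → run D
t=34: (idle)
t=35: (idle)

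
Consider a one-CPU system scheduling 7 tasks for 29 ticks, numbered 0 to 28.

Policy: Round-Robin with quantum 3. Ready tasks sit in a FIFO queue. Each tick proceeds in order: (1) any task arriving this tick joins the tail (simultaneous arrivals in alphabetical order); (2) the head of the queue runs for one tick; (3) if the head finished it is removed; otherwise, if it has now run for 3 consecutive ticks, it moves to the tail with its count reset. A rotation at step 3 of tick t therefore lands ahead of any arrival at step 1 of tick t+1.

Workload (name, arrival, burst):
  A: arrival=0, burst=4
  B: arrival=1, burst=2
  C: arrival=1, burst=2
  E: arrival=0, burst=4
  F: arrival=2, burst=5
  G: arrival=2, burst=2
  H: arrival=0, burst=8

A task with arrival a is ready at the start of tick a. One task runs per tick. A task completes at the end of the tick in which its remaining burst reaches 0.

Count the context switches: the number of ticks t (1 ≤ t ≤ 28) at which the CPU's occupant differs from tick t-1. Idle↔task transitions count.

context switches = 12

t=0: queue=[A,E,H] q_used=0 → run A
t=1: queue=[A,E,H,B,C] q_used=1 → run A
t=2: queue=[A,E,H,B,C,F,G] q_used=2 → run A
t=3: queue=[E,H,B,C,F,G,A] q_used=0 → run E
t=4: queue=[E,H,B,C,F,G,A] q_used=1 → run E
t=5: queue=[E,H,B,C,F,G,A] q_used=2 → run E
t=6: queue=[H,B,C,F,G,A,E] q_used=0 → run H
t=7: queue=[H,B,C,F,G,A,E] q_used=1 → run H
t=8: queue=[H,B,C,F,G,A,E] q_used=2 → run H
t=9: queue=[B,C,F,G,A,E,H] q_used=0 → run B
t=10: queue=[B,C,F,G,A,E,H] q_used=1 → run B
t=11: queue=[C,F,G,A,E,H] q_used=0 → run C
t=12: queue=[C,F,G,A,E,H] q_used=1 → run C
t=13: queue=[F,G,A,E,H] q_used=0 → run F
t=14: queue=[F,G,A,E,H] q_used=1 → run F
t=15: queue=[F,G,A,E,H] q_used=2 → run F
t=16: queue=[G,A,E,H,F] q_used=0 → run G
t=17: queue=[G,A,E,H,F] q_used=1 → run G
t=18: queue=[A,E,H,F] q_used=0 → run A
t=19: queue=[E,H,F] q_used=0 → run E
t=20: queue=[H,F] q_used=0 → run H
t=21: queue=[H,F] q_used=1 → run H
t=22: queue=[H,F] q_used=2 → run H
t=23: queue=[F,H] q_used=0 → run F
t=24: queue=[F,H] q_used=1 → run F
t=25: queue=[H] q_used=0 → run H
t=26: queue=[H] q_used=1 → run H
t=27: (idle)
t=28: (idle)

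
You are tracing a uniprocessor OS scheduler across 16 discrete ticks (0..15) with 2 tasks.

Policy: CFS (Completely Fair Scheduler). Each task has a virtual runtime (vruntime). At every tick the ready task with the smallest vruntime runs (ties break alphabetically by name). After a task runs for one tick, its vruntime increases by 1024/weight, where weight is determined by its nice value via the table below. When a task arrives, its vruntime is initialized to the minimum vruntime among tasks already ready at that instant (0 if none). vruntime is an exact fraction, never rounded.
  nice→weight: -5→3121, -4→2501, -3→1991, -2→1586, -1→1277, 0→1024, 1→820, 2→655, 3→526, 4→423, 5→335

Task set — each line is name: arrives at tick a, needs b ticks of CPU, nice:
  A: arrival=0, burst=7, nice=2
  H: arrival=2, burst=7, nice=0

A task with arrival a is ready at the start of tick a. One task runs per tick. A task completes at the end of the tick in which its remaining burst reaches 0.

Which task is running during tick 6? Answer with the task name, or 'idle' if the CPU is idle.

running at tick 6 = H

t=0: vr[A=0] → run A
t=1: vr[A=1024/655] → run A
t=2: vr[A=2048/655 H=2048/655] → run A
t=3: vr[A=3072/655 H=2048/655] → run H
t=4: vr[A=3072/655 H=2703/655] → run H
t=5: vr[A=3072/655 H=3358/655] → run A
t=6: vr[A=4096/655 H=3358/655] → run H
t=7: vr[A=4096/655 H=4013/655] → run H
t=8: vr[A=4096/655 H=4668/655] → run A
t=9: vr[A=1024/131 H=4668/655] → run H
t=10: vr[A=1024/131 H=5323/655] → run A
t=11: vr[A=6144/655 H=5323/655] → run H
t=12: vr[A=6144/655 H=5978/655] → run H
t=13: vr[A=6144/655] → run A
t=14: (idle)
t=15: (idle)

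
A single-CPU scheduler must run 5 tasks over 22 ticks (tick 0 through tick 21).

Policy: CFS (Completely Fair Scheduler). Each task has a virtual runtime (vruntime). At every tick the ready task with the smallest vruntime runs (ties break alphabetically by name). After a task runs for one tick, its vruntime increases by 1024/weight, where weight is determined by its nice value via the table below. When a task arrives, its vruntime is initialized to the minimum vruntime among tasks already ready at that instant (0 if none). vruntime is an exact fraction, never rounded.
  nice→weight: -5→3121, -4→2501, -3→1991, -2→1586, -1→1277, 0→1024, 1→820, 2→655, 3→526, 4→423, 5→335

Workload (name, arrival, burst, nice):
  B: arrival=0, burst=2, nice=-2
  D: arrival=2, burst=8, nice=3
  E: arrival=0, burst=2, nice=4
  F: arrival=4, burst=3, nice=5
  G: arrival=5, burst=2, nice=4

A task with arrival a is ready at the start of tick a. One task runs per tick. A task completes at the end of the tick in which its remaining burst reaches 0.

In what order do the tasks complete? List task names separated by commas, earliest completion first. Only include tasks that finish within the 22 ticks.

completion order = B, E, G, F, D

t=0: vr[B=0 E=0] → run B
t=1: vr[B=512/793 E=0] → run E
t=2: vr[B=512/793 D=512/793 E=1024/423] → run B
t=3: vr[D=512/793 E=1024/423] → run D
t=4: vr[D=540672/208559 E=1024/423 F=1024/423] → run E
t=5: vr[D=540672/208559 F=1024/423 G=1024/423] → run F
t=6: vr[D=540672/208559 F=776192/141705 G=1024/423] → run G
t=7: vr[D=540672/208559 F=776192/141705 G=2048/423] → run D
t=8: vr[D=946688/208559 F=776192/141705 G=2048/423] → run D
t=9: vr[D=1352704/208559 F=776192/141705 G=2048/423] → run G
t=10: vr[D=1352704/208559 F=776192/141705] → run F
t=11: vr[D=1352704/208559 F=1209344/141705] → run D
t=12: vr[D=1758720/208559 F=1209344/141705] → run D
t=13: vr[D=2164736/208559 F=1209344/141705] → run F
t=14: vr[D=2164736/208559] → run D
t=15: vr[D=2570752/208559] → run D
t=16: vr[D=2976768/208559] → run D
t=17: (idle)
t=18: (idle)
t=19: (idle)
t=20: (idle)
t=21: (idle)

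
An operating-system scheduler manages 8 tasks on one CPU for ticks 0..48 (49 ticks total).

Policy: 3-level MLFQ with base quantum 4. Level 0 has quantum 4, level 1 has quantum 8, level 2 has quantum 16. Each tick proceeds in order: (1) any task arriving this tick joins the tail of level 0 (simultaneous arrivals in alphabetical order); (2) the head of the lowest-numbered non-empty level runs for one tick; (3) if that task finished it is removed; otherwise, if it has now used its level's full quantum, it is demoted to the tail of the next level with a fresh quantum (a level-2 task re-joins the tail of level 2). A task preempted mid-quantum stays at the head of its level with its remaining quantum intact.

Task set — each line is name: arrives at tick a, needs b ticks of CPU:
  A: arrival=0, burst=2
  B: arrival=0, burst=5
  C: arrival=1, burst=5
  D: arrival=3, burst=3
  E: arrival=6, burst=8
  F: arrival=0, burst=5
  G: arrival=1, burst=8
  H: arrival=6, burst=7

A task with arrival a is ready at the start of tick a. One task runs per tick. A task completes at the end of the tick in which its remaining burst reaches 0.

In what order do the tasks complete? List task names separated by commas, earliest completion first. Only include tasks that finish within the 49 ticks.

completion order = A, D, B, F, C, G, E, H

t=0: L0/L1/L2 = ABF/-/- → run A
t=1: L0/L1/L2 = ABFCG/-/- → run A
t=2: L0/L1/L2 = BFCG/-/- → run B
t=3: L0/L1/L2 = BFCGD/-/- → run B
t=4: L0/L1/L2 = BFCGD/-/- → run B
t=5: L0/L1/L2 = BFCGD/-/- → run B
t=6: L0/L1/L2 = FCGDEH/B/- → run F
t=7: L0/L1/L2 = FCGDEH/B/- → run F
t=8: L0/L1/L2 = FCGDEH/B/- → run F
t=9: L0/L1/L2 = FCGDEH/B/- → run F
t=10: L0/L1/L2 = CGDEH/BF/- → run C
t=11: L0/L1/L2 = CGDEH/BF/- → run C
t=12: L0/L1/L2 = CGDEH/BF/- → run C
t=13: L0/L1/L2 = CGDEH/BF/- → run C
t=14: L0/L1/L2 = GDEH/BFC/- → run G
t=15: L0/L1/L2 = GDEH/BFC/- → run G
t=16: L0/L1/L2 = GDEH/BFC/- → run G
t=17: L0/L1/L2 = GDEH/BFC/- → run G
t=18: L0/L1/L2 = DEH/BFCG/- → run D
t=19: L0/L1/L2 = DEH/BFCG/- → run D
t=20: L0/L1/L2 = DEH/BFCG/- → run D
t=21: L0/L1/L2 = EH/BFCG/- → run E
t=22: L0/L1/L2 = EH/BFCG/- → run E
t=23: L0/L1/L2 = EH/BFCG/- → run E
t=24: L0/L1/L2 = EH/BFCG/- → run E
t=25: L0/L1/L2 = H/BFCGE/- → run H
t=26: L0/L1/L2 = H/BFCGE/- → run H
t=27: L0/L1/L2 = H/BFCGE/- → run H
t=28: L0/L1/L2 = H/BFCGE/- → run H
t=29: L0/L1/L2 = -/BFCGEH/- → run B
t=30: L0/L1/L2 = -/FCGEH/- → run F
t=31: L0/L1/L2 = -/CGEH/- → run C
t=32: L0/L1/L2 = -/GEH/- → run G
t=33: L0/L1/L2 = -/GEH/- → run G
t=34: L0/L1/L2 = -/GEH/- → run G
t=35: L0/L1/L2 = -/GEH/- → run G
t=36: L0/L1/L2 = -/EH/- → run E
t=37: L0/L1/L2 = -/EH/- → run E
t=38: L0/L1/L2 = -/EH/- → run E
t=39: L0/L1/L2 = -/EH/- → run E
t=40: L0/L1/L2 = -/H/- → run H
t=41: L0/L1/L2 = -/H/- → run H
t=42: L0/L1/L2 = -/H/- → run H
t=43: (idle)
t=44: (idle)
t=45: (idle)
t=46: (idle)
t=47: (idle)
t=48: (idle)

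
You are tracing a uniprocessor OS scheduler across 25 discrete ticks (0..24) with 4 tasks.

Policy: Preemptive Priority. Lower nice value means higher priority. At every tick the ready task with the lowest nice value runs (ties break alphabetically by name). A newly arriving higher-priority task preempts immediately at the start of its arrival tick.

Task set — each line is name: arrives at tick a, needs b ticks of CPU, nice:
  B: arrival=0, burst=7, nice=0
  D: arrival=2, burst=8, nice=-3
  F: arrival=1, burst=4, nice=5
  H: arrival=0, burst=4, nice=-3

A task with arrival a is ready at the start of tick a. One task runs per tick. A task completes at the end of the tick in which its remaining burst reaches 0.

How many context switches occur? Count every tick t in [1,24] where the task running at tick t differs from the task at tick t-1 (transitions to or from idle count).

t=0: ready={B,H} → run H
t=1: ready={B,F,H} → run H
t=2: ready={B,D,F,H} → run D
t=3: ready={B,D,F,H} → run D
t=4: ready={B,D,F,H} → run D
t=5: ready={B,D,F,H} → run D
t=6: ready={B,D,F,H} → run D
t=7: ready={B,D,F,H} → run D
t=8: ready={B,D,F,H} → run D
t=9: ready={B,D,F,H} → run D
t=10: ready={B,F,H} → run H
t=11: ready={B,F,H} → run H
t=12: ready={B,F} → run B
t=13: ready={B,F} → run B
t=14: ready={B,F} → run B
t=15: ready={B,F} → run B
t=16: ready={B,F} → run B
t=17: ready={B,F} → run B
t=18: ready={B,F} → run B
t=19: ready={F} → run F
t=20: ready={F} → run F
t=21: ready={F} → run F
t=22: ready={F} → run F
t=23: (idle)
t=24: (idle)

context switches = 5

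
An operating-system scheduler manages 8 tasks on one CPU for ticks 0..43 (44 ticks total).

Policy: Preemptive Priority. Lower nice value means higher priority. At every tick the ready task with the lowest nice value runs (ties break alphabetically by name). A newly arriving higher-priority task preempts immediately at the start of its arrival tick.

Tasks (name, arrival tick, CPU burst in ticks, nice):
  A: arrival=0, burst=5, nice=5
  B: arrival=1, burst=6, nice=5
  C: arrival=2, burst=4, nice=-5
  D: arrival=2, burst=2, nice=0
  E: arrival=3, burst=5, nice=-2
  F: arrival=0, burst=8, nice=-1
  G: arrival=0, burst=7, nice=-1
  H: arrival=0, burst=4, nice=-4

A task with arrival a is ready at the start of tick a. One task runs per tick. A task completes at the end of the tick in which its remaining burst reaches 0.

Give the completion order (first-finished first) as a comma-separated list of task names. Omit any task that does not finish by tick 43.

t=0: ready={A,F,G,H} → run H
t=1: ready={A,B,F,G,H} → run H
t=2: ready={A,B,C,D,F,G,H} → run C
t=3: ready={A,B,C,D,E,F,G,H} → run C
t=4: ready={A,B,C,D,E,F,G,H} → run C
t=5: ready={A,B,C,D,E,F,G,H} → run C
t=6: ready={A,B,D,E,F,G,H} → run H
t=7: ready={A,B,D,E,F,G,H} → run H
t=8: ready={A,B,D,E,F,G} → run E
t=9: ready={A,B,D,E,F,G} → run E
t=10: ready={A,B,D,E,F,G} → run E
t=11: ready={A,B,D,E,F,G} → run E
t=12: ready={A,B,D,E,F,G} → run E
t=13: ready={A,B,D,F,G} → run F
t=14: ready={A,B,D,F,G} → run F
t=15: ready={A,B,D,F,G} → run F
t=16: ready={A,B,D,F,G} → run F
t=17: ready={A,B,D,F,G} → run F
t=18: ready={A,B,D,F,G} → run F
t=19: ready={A,B,D,F,G} → run F
t=20: ready={A,B,D,F,G} → run F
t=21: ready={A,B,D,G} → run G
t=22: ready={A,B,D,G} → run G
t=23: ready={A,B,D,G} → run G
t=24: ready={A,B,D,G} → run G
t=25: ready={A,B,D,G} → run G
t=26: ready={A,B,D,G} → run G
t=27: ready={A,B,D,G} → run G
t=28: ready={A,B,D} → run D
t=29: ready={A,B,D} → run D
t=30: ready={A,B} → run A
t=31: ready={A,B} → run A
t=32: ready={A,B} → run A
t=33: ready={A,B} → run A
t=34: ready={A,B} → run A
t=35: ready={B} → run B
t=36: ready={B} → run B
t=37: ready={B} → run B
t=38: ready={B} → run B
t=39: ready={B} → run B
t=40: ready={B} → run B
t=41: (idle)
t=42: (idle)
t=43: (idle)

completion order = C, H, E, F, G, D, A, B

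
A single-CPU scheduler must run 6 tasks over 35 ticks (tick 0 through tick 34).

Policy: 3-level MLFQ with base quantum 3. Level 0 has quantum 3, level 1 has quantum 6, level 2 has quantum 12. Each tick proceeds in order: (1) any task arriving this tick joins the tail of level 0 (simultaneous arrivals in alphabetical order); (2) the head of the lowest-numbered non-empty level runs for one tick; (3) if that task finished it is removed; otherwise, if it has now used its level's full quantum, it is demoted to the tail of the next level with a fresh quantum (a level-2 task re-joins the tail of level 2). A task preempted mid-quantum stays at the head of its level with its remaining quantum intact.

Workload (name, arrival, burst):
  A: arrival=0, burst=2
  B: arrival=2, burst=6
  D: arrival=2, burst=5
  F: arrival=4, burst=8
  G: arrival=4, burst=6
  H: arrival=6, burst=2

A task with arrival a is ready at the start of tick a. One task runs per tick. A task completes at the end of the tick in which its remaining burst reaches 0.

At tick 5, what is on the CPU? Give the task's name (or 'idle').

running at tick 5 = D

t=0: L0/L1/L2 = A/-/- → run A
t=1: L0/L1/L2 = A/-/- → run A
t=2: L0/L1/L2 = BD/-/- → run B
t=3: L0/L1/L2 = BD/-/- → run B
t=4: L0/L1/L2 = BDFG/-/- → run B
t=5: L0/L1/L2 = DFG/B/- → run D
t=6: L0/L1/L2 = DFGH/B/- → run D
t=7: L0/L1/L2 = DFGH/B/- → run D
t=8: L0/L1/L2 = FGH/BD/- → run F
t=9: L0/L1/L2 = FGH/BD/- → run F
t=10: L0/L1/L2 = FGH/BD/- → run F
t=11: L0/L1/L2 = GH/BDF/- → run G
t=12: L0/L1/L2 = GH/BDF/- → run G
t=13: L0/L1/L2 = GH/BDF/- → run G
t=14: L0/L1/L2 = H/BDFG/- → run H
t=15: L0/L1/L2 = H/BDFG/- → run H
t=16: L0/L1/L2 = -/BDFG/- → run B
t=17: L0/L1/L2 = -/BDFG/- → run B
t=18: L0/L1/L2 = -/BDFG/- → run B
t=19: L0/L1/L2 = -/DFG/- → run D
t=20: L0/L1/L2 = -/DFG/- → run D
t=21: L0/L1/L2 = -/FG/- → run F
t=22: L0/L1/L2 = -/FG/- → run F
t=23: L0/L1/L2 = -/FG/- → run F
t=24: L0/L1/L2 = -/FG/- → run F
t=25: L0/L1/L2 = -/FG/- → run F
t=26: L0/L1/L2 = -/G/- → run G
t=27: L0/L1/L2 = -/G/- → run G
t=28: L0/L1/L2 = -/G/- → run G
t=29: (idle)
t=30: (idle)
t=31: (idle)
t=32: (idle)
t=33: (idle)
t=34: (idle)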